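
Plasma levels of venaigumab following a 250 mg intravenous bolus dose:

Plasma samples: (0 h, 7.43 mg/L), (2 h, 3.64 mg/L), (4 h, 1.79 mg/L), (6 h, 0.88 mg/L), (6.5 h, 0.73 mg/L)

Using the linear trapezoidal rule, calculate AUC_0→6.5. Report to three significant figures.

AUC = 19.6 mg/L·h

Trapezoidal AUC_0→6.5:
  [0→2]: (7.43+3.64)/2 × 2 = 11.07
  [2→4]: (3.64+1.79)/2 × 2 = 5.43
  [4→6]: (1.79+0.88)/2 × 2 = 2.67
  [6→6.5]: (0.88+0.73)/2 × 0.5 = 0.4025
  Sum = 19.5725 mg/L·h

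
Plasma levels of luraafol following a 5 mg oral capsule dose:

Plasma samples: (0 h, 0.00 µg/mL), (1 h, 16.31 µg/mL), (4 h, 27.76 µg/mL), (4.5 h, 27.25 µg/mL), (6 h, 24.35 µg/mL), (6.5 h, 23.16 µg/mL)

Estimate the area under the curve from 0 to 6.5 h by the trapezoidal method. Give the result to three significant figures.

Trapezoidal AUC_0→6.5:
  [0→1]: (0.00+16.31)/2 × 1 = 8.155
  [1→4]: (16.31+27.76)/2 × 3 = 66.105
  [4→4.5]: (27.76+27.25)/2 × 0.5 = 13.7525
  [4.5→6]: (27.25+24.35)/2 × 1.5 = 38.7
  [6→6.5]: (24.35+23.16)/2 × 0.5 = 11.8775
  Sum = 138.59 µg/mL·h

AUC = 139 µg/mL·h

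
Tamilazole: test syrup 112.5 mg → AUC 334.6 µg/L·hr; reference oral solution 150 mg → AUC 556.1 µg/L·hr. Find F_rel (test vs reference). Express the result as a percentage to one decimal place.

F_rel = (AUC_test/D_test) / (AUC_ref/D_ref)
      = (334.6/112.5) / (556.1/150)
      = 2.97422 / 3.70733 = 0.8023 = 80.23%

F_rel = 80.2%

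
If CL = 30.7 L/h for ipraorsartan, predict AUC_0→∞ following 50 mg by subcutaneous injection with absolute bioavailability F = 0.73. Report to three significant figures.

AUC_0→∞ = F × Dose / CL
        = 0.73 × 50 / 30.7 = 1.18893 mg/L·h

AUC = 1.19 mg/L·h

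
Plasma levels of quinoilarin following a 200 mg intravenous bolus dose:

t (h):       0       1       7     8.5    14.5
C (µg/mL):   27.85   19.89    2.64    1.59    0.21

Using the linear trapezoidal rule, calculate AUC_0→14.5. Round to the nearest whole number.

AUC = 100 µg/mL·h

Trapezoidal AUC_0→14.5:
  [0→1]: (27.85+19.89)/2 × 1 = 23.87
  [1→7]: (19.89+2.64)/2 × 6 = 67.59
  [7→8.5]: (2.64+1.59)/2 × 1.5 = 3.1725
  [8.5→14.5]: (1.59+0.21)/2 × 6 = 5.4
  Sum = 100.0325 µg/mL·h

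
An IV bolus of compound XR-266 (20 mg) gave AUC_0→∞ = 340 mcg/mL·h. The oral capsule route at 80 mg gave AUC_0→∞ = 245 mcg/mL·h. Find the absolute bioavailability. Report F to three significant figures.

F = 0.180

F = (AUC_ev / D_ev) / (AUC_iv / D_iv)
  = (245/80) / (340/20)
  = 3.0625 / 17 = 0.1801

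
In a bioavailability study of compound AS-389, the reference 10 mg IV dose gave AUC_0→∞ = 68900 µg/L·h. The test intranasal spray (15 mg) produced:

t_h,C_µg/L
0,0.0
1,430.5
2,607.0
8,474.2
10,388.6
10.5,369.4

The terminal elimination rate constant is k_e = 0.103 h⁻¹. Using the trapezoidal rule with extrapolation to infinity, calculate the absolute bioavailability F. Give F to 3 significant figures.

F = 0.0834

Trapezoidal AUC_0→10.5 (intranasal spray):
  [0→1]: (0.0+430.5)/2 × 1 = 215.25
  [1→2]: (430.5+607.0)/2 × 1 = 518.75
  [2→8]: (607.0+474.2)/2 × 6 = 3243.6
  [8→10]: (474.2+388.6)/2 × 2 = 862.8
  [10→10.5]: (388.6+369.4)/2 × 0.5 = 189.5
  Sum = 5029.9 µg/L·h
Tail: C_last/k_e = 369.4/0.103 = 3586.408
AUC_0→∞ (intranasal spray) = 5029.9 + 3586.408 = 8616.308 µg/L·h
F = (AUC_ev/D_ev)/(AUC_iv/D_iv) = (8616.308/15)/(68900/10) = 574.421/6890 = 0.0834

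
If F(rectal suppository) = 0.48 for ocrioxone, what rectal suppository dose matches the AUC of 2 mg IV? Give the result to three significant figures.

D_rectal = 4.17 mg

For equal systemic exposure: F × D_ev = D_iv
D_ev = D_iv / F = 2 / 0.48 = 4.16667 mg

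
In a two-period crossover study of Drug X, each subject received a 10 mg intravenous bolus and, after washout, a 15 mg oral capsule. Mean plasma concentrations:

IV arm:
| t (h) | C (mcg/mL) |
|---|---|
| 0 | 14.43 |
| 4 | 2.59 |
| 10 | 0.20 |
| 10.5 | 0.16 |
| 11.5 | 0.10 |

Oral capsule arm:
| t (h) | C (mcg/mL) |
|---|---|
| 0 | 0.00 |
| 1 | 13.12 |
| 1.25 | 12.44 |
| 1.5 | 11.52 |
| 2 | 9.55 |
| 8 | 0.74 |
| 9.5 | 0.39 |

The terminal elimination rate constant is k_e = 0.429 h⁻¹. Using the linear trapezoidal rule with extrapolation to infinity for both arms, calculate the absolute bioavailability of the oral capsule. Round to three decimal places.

F = 0.788

Trapezoidal AUC_0→11.5 (IV):
  [0→4]: (14.43+2.59)/2 × 4 = 34.04
  [4→10]: (2.59+0.20)/2 × 6 = 8.37
  [10→10.5]: (0.20+0.16)/2 × 0.5 = 0.09
  [10.5→11.5]: (0.16+0.10)/2 × 1 = 0.13
  Sum = 42.63 mcg/mL·h
IV tail: 0.10/0.429 = 0.233; AUC_iv,0→∞ = 42.63 + 0.233 = 42.863 mcg/mL·h
Trapezoidal AUC_0→9.5 (oral capsule):
  [0→1]: (0.00+13.12)/2 × 1 = 6.56
  [1→1.25]: (13.12+12.44)/2 × 0.25 = 3.195
  [1.25→1.5]: (12.44+11.52)/2 × 0.25 = 2.995
  [1.5→2]: (11.52+9.55)/2 × 0.5 = 5.2675
  [2→8]: (9.55+0.74)/2 × 6 = 30.87
  [8→9.5]: (0.74+0.39)/2 × 1.5 = 0.8475
  Sum = 49.735 mcg/mL·h
oral capsule tail: 0.39/0.429 = 0.909; AUC_ev,0→∞ = 49.735 + 0.909 = 50.644 mcg/mL·h
F = (AUC_ev/D_ev)/(AUC_iv/D_iv) = (50.644/15)/(42.863/10) = 3.37627/4.2863 = 0.7877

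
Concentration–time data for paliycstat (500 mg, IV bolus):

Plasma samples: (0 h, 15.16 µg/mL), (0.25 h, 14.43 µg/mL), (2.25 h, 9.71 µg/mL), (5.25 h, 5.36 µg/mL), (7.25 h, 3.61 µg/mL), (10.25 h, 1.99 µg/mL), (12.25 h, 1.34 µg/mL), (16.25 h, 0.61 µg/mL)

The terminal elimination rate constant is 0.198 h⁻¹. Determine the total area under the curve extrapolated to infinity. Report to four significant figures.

Trapezoidal AUC_0→16.25:
  [0→0.25]: (15.16+14.43)/2 × 0.25 = 3.69875
  [0.25→2.25]: (14.43+9.71)/2 × 2 = 24.14
  [2.25→5.25]: (9.71+5.36)/2 × 3 = 22.605
  [5.25→7.25]: (5.36+3.61)/2 × 2 = 8.97
  [7.25→10.25]: (3.61+1.99)/2 × 3 = 8.4
  [10.25→12.25]: (1.99+1.34)/2 × 2 = 3.33
  [12.25→16.25]: (1.34+0.61)/2 × 4 = 3.9
  Sum = 75.04375 µg/mL·h
Extrapolated tail: C_last / k_e = 0.61 / 0.198 = 3.081
AUC_0→∞ = 75.04375 + 3.081 = 78.12475 µg/mL·h

AUC = 78.12 µg/mL·h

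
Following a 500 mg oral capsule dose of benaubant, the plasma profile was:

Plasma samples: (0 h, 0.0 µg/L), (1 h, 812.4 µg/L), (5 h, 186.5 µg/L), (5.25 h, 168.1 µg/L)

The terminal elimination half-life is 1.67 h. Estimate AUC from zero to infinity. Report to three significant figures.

AUC = 2850 µg/L·h

Trapezoidal AUC_0→5.25:
  [0→1]: (0.0+812.4)/2 × 1 = 406.2
  [1→5]: (812.4+186.5)/2 × 4 = 1997.8
  [5→5.25]: (186.5+168.1)/2 × 0.25 = 44.325
  Sum = 2448.325 µg/L·h
k_e = ln2 / t½ = 0.693147 / 1.67 = 0.4151 h^-1
Extrapolated tail: C_last / k_e = 168.1 / 0.4151 = 404.963
AUC_0→∞ = 2448.325 + 404.963 = 2853.288 µg/L·h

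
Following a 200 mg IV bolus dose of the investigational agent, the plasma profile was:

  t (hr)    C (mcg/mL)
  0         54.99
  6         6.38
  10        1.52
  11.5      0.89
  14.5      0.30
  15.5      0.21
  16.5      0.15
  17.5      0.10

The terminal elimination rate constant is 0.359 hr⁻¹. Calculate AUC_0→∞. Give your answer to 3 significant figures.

Trapezoidal AUC_0→17.5:
  [0→6]: (54.99+6.38)/2 × 6 = 184.11
  [6→10]: (6.38+1.52)/2 × 4 = 15.8
  [10→11.5]: (1.52+0.89)/2 × 1.5 = 1.8075
  [11.5→14.5]: (0.89+0.30)/2 × 3 = 1.785
  [14.5→15.5]: (0.30+0.21)/2 × 1 = 0.255
  [15.5→16.5]: (0.21+0.15)/2 × 1 = 0.18
  [16.5→17.5]: (0.15+0.10)/2 × 1 = 0.125
  Sum = 204.0625 mcg/mL·hr
Extrapolated tail: C_last / k_e = 0.10 / 0.359 = 0.279
AUC_0→∞ = 204.0625 + 0.279 = 204.3415 mcg/mL·hr

AUC = 204 mcg/mL·hr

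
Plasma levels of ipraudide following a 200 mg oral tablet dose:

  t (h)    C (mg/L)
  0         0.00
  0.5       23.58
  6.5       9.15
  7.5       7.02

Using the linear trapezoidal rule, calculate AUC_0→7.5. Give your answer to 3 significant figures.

Trapezoidal AUC_0→7.5:
  [0→0.5]: (0.00+23.58)/2 × 0.5 = 5.895
  [0.5→6.5]: (23.58+9.15)/2 × 6 = 98.19
  [6.5→7.5]: (9.15+7.02)/2 × 1 = 8.085
  Sum = 112.17 mg/L·h

AUC = 112 mg/L·h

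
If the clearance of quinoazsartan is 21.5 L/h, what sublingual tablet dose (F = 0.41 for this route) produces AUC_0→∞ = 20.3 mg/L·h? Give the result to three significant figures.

Dose = 1060 mg

Dose = CL × AUC_0→∞ / F
     = 21.5 × 20.3 / 0.41 = 1064.51 mg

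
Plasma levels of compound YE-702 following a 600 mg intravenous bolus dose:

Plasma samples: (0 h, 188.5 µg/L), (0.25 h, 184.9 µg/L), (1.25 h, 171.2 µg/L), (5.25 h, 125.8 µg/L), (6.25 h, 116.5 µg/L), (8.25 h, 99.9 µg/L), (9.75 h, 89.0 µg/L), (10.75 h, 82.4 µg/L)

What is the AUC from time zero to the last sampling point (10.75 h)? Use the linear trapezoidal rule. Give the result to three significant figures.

Trapezoidal AUC_0→10.75:
  [0→0.25]: (188.5+184.9)/2 × 0.25 = 46.675
  [0.25→1.25]: (184.9+171.2)/2 × 1 = 178.05
  [1.25→5.25]: (171.2+125.8)/2 × 4 = 594.0
  [5.25→6.25]: (125.8+116.5)/2 × 1 = 121.15
  [6.25→8.25]: (116.5+99.9)/2 × 2 = 216.4
  [8.25→9.75]: (99.9+89.0)/2 × 1.5 = 141.675
  [9.75→10.75]: (89.0+82.4)/2 × 1 = 85.7
  Sum = 1383.65 µg/L·h

AUC = 1380 µg/L·h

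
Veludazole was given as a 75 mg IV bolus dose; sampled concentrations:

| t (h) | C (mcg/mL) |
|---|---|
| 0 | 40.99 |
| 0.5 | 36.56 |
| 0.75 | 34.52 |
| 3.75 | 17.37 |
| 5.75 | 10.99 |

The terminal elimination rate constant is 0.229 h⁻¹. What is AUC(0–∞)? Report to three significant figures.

AUC = 182 mcg/mL·h

Trapezoidal AUC_0→5.75:
  [0→0.5]: (40.99+36.56)/2 × 0.5 = 19.3875
  [0.5→0.75]: (36.56+34.52)/2 × 0.25 = 8.885
  [0.75→3.75]: (34.52+17.37)/2 × 3 = 77.835
  [3.75→5.75]: (17.37+10.99)/2 × 2 = 28.36
  Sum = 134.4675 mcg/mL·h
Extrapolated tail: C_last / k_e = 10.99 / 0.229 = 47.991
AUC_0→∞ = 134.4675 + 47.991 = 182.4585 mcg/mL·h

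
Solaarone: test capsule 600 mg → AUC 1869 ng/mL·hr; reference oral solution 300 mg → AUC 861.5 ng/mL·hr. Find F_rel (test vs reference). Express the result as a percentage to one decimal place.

F_rel = (AUC_test/D_test) / (AUC_ref/D_ref)
      = (1869/600) / (861.5/300)
      = 3.115 / 2.87167 = 1.0847 = 108.47%

F_rel = 108.5%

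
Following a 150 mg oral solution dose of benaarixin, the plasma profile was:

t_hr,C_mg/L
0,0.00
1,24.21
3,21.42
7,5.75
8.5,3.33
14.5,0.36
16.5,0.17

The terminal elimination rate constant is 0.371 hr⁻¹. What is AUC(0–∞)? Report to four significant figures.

AUC = 130.9 mg/L·hr

Trapezoidal AUC_0→16.5:
  [0→1]: (0.00+24.21)/2 × 1 = 12.105
  [1→3]: (24.21+21.42)/2 × 2 = 45.63
  [3→7]: (21.42+5.75)/2 × 4 = 54.34
  [7→8.5]: (5.75+3.33)/2 × 1.5 = 6.81
  [8.5→14.5]: (3.33+0.36)/2 × 6 = 11.07
  [14.5→16.5]: (0.36+0.17)/2 × 2 = 0.53
  Sum = 130.485 mg/L·hr
Extrapolated tail: C_last / k_e = 0.17 / 0.371 = 0.458
AUC_0→∞ = 130.485 + 0.458 = 130.943 mg/L·hr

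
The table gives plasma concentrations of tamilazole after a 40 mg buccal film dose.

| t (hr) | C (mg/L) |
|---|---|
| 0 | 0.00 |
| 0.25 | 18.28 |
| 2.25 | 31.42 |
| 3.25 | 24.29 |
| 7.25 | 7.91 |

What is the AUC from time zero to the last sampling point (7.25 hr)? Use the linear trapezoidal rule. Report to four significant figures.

AUC = 144.2 mg/L·hr

Trapezoidal AUC_0→7.25:
  [0→0.25]: (0.00+18.28)/2 × 0.25 = 2.285
  [0.25→2.25]: (18.28+31.42)/2 × 2 = 49.7
  [2.25→3.25]: (31.42+24.29)/2 × 1 = 27.855
  [3.25→7.25]: (24.29+7.91)/2 × 4 = 64.4
  Sum = 144.24 mg/L·hr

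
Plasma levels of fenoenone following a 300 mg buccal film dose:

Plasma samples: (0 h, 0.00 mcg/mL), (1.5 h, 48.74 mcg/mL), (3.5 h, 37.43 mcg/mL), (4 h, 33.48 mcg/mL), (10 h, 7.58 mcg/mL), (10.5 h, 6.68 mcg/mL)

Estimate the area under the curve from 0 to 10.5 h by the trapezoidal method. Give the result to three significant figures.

AUC = 267 mcg/mL·h

Trapezoidal AUC_0→10.5:
  [0→1.5]: (0.00+48.74)/2 × 1.5 = 36.555
  [1.5→3.5]: (48.74+37.43)/2 × 2 = 86.17
  [3.5→4]: (37.43+33.48)/2 × 0.5 = 17.7275
  [4→10]: (33.48+7.58)/2 × 6 = 123.18
  [10→10.5]: (7.58+6.68)/2 × 0.5 = 3.565
  Sum = 267.1975 mcg/mL·h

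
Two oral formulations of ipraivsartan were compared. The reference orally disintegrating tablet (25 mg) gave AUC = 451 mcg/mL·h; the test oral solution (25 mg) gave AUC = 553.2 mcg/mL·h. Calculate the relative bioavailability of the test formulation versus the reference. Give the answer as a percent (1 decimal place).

F_rel = 122.7%

F_rel = (AUC_test/D_test) / (AUC_ref/D_ref)
      = (553.2/25) / (451/25)
      = 22.128 / 18.04 = 1.2266 = 122.66%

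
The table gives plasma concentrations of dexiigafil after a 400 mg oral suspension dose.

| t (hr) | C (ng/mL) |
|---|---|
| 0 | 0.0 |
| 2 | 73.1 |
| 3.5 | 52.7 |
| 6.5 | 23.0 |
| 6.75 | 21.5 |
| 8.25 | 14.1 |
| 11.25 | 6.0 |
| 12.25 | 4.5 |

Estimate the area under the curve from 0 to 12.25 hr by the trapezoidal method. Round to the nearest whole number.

Trapezoidal AUC_0→12.25:
  [0→2]: (0.0+73.1)/2 × 2 = 73.1
  [2→3.5]: (73.1+52.7)/2 × 1.5 = 94.35
  [3.5→6.5]: (52.7+23.0)/2 × 3 = 113.55
  [6.5→6.75]: (23.0+21.5)/2 × 0.25 = 5.5625
  [6.75→8.25]: (21.5+14.1)/2 × 1.5 = 26.7
  [8.25→11.25]: (14.1+6.0)/2 × 3 = 30.15
  [11.25→12.25]: (6.0+4.5)/2 × 1 = 5.25
  Sum = 348.6625 ng/mL·hr

AUC = 349 ng/mL·hr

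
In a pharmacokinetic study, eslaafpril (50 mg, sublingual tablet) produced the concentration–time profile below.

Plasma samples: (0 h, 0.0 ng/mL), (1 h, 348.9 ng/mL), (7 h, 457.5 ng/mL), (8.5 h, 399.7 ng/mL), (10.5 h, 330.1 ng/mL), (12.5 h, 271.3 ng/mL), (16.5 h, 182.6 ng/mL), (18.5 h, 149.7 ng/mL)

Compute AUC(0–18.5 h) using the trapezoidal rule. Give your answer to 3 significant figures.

AUC = 5810 ng/mL·h

Trapezoidal AUC_0→18.5:
  [0→1]: (0.0+348.9)/2 × 1 = 174.45
  [1→7]: (348.9+457.5)/2 × 6 = 2419.2
  [7→8.5]: (457.5+399.7)/2 × 1.5 = 642.9
  [8.5→10.5]: (399.7+330.1)/2 × 2 = 729.8
  [10.5→12.5]: (330.1+271.3)/2 × 2 = 601.4
  [12.5→16.5]: (271.3+182.6)/2 × 4 = 907.8
  [16.5→18.5]: (182.6+149.7)/2 × 2 = 332.3
  Sum = 5807.85 ng/mL·h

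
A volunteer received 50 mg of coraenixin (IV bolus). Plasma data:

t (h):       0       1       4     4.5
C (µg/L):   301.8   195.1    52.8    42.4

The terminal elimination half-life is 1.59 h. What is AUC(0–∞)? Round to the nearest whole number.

Trapezoidal AUC_0→4.5:
  [0→1]: (301.8+195.1)/2 × 1 = 248.45
  [1→4]: (195.1+52.8)/2 × 3 = 371.85
  [4→4.5]: (52.8+42.4)/2 × 0.5 = 23.8
  Sum = 644.1 µg/L·h
k_e = ln2 / t½ = 0.693147 / 1.59 = 0.4359 h^-1
Extrapolated tail: C_last / k_e = 42.4 / 0.4359 = 97.270
AUC_0→∞ = 644.1 + 97.270 = 741.37 µg/L·h

AUC = 741 µg/L·h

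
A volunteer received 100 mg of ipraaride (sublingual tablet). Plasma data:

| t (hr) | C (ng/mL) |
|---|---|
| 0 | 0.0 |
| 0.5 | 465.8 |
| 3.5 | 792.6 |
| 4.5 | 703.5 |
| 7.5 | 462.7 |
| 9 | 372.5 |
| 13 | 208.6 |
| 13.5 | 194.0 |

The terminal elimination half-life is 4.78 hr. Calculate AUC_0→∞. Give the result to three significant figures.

Trapezoidal AUC_0→13.5:
  [0→0.5]: (0.0+465.8)/2 × 0.5 = 116.45
  [0.5→3.5]: (465.8+792.6)/2 × 3 = 1887.6
  [3.5→4.5]: (792.6+703.5)/2 × 1 = 748.05
  [4.5→7.5]: (703.5+462.7)/2 × 3 = 1749.3
  [7.5→9]: (462.7+372.5)/2 × 1.5 = 626.4
  [9→13]: (372.5+208.6)/2 × 4 = 1162.2
  [13→13.5]: (208.6+194.0)/2 × 0.5 = 100.65
  Sum = 6390.65 ng/mL·hr
k_e = ln2 / t½ = 0.693147 / 4.78 = 0.1450 hr^-1
Extrapolated tail: C_last / k_e = 194.0 / 0.145 = 1337.931
AUC_0→∞ = 6390.65 + 1337.931 = 7728.581 ng/mL·hr

AUC = 7730 ng/mL·hr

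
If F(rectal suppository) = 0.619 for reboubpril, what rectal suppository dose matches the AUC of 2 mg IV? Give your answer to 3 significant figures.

For equal systemic exposure: F × D_ev = D_iv
D_ev = D_iv / F = 2 / 0.619 = 3.23102 mg

D_rectal = 3.23 mg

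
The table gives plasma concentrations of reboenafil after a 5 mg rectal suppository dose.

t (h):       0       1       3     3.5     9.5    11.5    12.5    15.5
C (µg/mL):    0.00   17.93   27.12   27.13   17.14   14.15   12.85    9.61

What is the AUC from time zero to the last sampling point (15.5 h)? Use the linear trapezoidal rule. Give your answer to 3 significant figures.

AUC = 279 µg/mL·h

Trapezoidal AUC_0→15.5:
  [0→1]: (0.00+17.93)/2 × 1 = 8.965
  [1→3]: (17.93+27.12)/2 × 2 = 45.05
  [3→3.5]: (27.12+27.13)/2 × 0.5 = 13.5625
  [3.5→9.5]: (27.13+17.14)/2 × 6 = 132.81
  [9.5→11.5]: (17.14+14.15)/2 × 2 = 31.29
  [11.5→12.5]: (14.15+12.85)/2 × 1 = 13.5
  [12.5→15.5]: (12.85+9.61)/2 × 3 = 33.69
  Sum = 278.8675 µg/mL·h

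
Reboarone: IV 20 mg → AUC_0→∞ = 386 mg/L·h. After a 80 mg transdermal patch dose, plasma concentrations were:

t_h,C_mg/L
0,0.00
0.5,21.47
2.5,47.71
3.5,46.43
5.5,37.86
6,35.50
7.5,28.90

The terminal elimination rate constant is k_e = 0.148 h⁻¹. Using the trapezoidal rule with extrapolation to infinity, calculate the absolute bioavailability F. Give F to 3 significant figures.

Trapezoidal AUC_0→7.5 (transdermal patch):
  [0→0.5]: (0.00+21.47)/2 × 0.5 = 5.3675
  [0.5→2.5]: (21.47+47.71)/2 × 2 = 69.18
  [2.5→3.5]: (47.71+46.43)/2 × 1 = 47.07
  [3.5→5.5]: (46.43+37.86)/2 × 2 = 84.29
  [5.5→6]: (37.86+35.50)/2 × 0.5 = 18.34
  [6→7.5]: (35.50+28.90)/2 × 1.5 = 48.3
  Sum = 272.5475 mg/L·h
Tail: C_last/k_e = 28.90/0.148 = 195.270
AUC_0→∞ (transdermal patch) = 272.5475 + 195.270 = 467.8175 mg/L·h
F = (AUC_ev/D_ev)/(AUC_iv/D_iv) = (467.8175/80)/(386/20) = 5.84772/19.3 = 0.3030

F = 0.303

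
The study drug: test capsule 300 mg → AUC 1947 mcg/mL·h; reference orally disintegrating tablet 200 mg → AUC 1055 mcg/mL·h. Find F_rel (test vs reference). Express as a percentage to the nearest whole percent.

F_rel = 123%

F_rel = (AUC_test/D_test) / (AUC_ref/D_ref)
      = (1947/300) / (1055/200)
      = 6.49 / 5.275 = 1.2303 = 123.03%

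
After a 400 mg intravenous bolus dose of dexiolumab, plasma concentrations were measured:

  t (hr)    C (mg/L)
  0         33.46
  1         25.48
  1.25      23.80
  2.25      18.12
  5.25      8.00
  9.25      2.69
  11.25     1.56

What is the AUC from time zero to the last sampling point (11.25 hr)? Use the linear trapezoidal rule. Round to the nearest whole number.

AUC = 121 mg/L·hr

Trapezoidal AUC_0→11.25:
  [0→1]: (33.46+25.48)/2 × 1 = 29.47
  [1→1.25]: (25.48+23.80)/2 × 0.25 = 6.16
  [1.25→2.25]: (23.80+18.12)/2 × 1 = 20.96
  [2.25→5.25]: (18.12+8.00)/2 × 3 = 39.18
  [5.25→9.25]: (8.00+2.69)/2 × 4 = 21.38
  [9.25→11.25]: (2.69+1.56)/2 × 2 = 4.25
  Sum = 121.4 mg/L·hr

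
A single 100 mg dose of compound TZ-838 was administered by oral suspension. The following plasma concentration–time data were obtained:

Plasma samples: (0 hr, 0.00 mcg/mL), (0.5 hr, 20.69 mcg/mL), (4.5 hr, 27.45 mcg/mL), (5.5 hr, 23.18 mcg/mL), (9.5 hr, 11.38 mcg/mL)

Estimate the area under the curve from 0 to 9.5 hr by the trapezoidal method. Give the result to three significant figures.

AUC = 196 mcg/mL·hr

Trapezoidal AUC_0→9.5:
  [0→0.5]: (0.00+20.69)/2 × 0.5 = 5.1725
  [0.5→4.5]: (20.69+27.45)/2 × 4 = 96.28
  [4.5→5.5]: (27.45+23.18)/2 × 1 = 25.315
  [5.5→9.5]: (23.18+11.38)/2 × 4 = 69.12
  Sum = 195.8875 mcg/mL·hr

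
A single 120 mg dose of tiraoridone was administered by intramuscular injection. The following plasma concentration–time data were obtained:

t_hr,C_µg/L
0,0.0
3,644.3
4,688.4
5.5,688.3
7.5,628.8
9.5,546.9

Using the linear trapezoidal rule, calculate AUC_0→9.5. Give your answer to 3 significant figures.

Trapezoidal AUC_0→9.5:
  [0→3]: (0.0+644.3)/2 × 3 = 966.45
  [3→4]: (644.3+688.4)/2 × 1 = 666.35
  [4→5.5]: (688.4+688.3)/2 × 1.5 = 1032.525
  [5.5→7.5]: (688.3+628.8)/2 × 2 = 1317.1
  [7.5→9.5]: (628.8+546.9)/2 × 2 = 1175.7
  Sum = 5158.125 µg/L·hr

AUC = 5160 µg/L·hr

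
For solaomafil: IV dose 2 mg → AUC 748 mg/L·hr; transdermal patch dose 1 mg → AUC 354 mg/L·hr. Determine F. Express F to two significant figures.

F = 0.95

F = (AUC_ev / D_ev) / (AUC_iv / D_iv)
  = (354/1) / (748/2)
  = 354 / 374 = 0.9465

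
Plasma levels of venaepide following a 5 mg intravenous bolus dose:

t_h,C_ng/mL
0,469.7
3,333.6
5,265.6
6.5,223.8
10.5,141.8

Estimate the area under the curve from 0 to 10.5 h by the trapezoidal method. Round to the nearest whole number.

AUC = 2902 ng/mL·h

Trapezoidal AUC_0→10.5:
  [0→3]: (469.7+333.6)/2 × 3 = 1204.95
  [3→5]: (333.6+265.6)/2 × 2 = 599.2
  [5→6.5]: (265.6+223.8)/2 × 1.5 = 367.05
  [6.5→10.5]: (223.8+141.8)/2 × 4 = 731.2
  Sum = 2902.4 ng/mL·h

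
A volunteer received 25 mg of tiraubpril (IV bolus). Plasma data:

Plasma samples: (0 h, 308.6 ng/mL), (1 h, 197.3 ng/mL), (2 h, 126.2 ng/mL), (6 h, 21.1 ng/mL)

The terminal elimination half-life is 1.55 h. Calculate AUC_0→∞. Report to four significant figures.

Trapezoidal AUC_0→6:
  [0→1]: (308.6+197.3)/2 × 1 = 252.95
  [1→2]: (197.3+126.2)/2 × 1 = 161.75
  [2→6]: (126.2+21.1)/2 × 4 = 294.6
  Sum = 709.3 ng/mL·h
k_e = ln2 / t½ = 0.693147 / 1.55 = 0.4472 h^-1
Extrapolated tail: C_last / k_e = 21.1 / 0.4472 = 47.182
AUC_0→∞ = 709.3 + 47.182 = 756.482 ng/mL·h

AUC = 756.5 ng/mL·h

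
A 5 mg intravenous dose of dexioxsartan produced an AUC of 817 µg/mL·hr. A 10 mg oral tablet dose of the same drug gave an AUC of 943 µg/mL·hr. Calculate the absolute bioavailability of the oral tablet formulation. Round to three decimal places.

F = (AUC_ev / D_ev) / (AUC_iv / D_iv)
  = (943/10) / (817/5)
  = 94.3 / 163.4 = 0.5771

F = 0.577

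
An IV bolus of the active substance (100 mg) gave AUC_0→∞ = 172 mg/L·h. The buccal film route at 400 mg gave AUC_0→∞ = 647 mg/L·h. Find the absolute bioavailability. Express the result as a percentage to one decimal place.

F = 94.0%

F = (AUC_ev / D_ev) / (AUC_iv / D_iv)
  = (647/400) / (172/100)
  = 1.6175 / 1.72 = 0.9404
  = 94.04%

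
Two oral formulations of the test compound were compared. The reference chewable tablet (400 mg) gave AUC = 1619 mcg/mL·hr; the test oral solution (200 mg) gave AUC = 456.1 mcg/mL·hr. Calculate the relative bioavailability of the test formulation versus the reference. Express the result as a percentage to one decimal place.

F_rel = 56.3%

F_rel = (AUC_test/D_test) / (AUC_ref/D_ref)
      = (456.1/200) / (1619/400)
      = 2.2805 / 4.0475 = 0.5634 = 56.34%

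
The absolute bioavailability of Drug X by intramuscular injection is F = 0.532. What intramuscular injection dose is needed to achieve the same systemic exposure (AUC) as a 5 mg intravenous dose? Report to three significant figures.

For equal systemic exposure: F × D_ev = D_iv
D_ev = D_iv / F = 5 / 0.532 = 9.3985 mg

D_intramuscular = 9.40 mg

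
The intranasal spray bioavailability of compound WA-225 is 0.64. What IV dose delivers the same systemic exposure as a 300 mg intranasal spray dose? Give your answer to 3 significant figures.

Systemic exposure from an extravascular dose = F × D_ev, so the equivalent IV dose is F × D_ev.
D_iv = F × D_ev = 0.64 × 300 = 192 mg

D_iv = 192 mg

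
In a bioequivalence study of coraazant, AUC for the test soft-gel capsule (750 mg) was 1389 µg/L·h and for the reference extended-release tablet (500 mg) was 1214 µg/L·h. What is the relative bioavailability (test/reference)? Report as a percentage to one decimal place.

F_rel = 76.3%

F_rel = (AUC_test/D_test) / (AUC_ref/D_ref)
      = (1389/750) / (1214/500)
      = 1.852 / 2.428 = 0.7628 = 76.28%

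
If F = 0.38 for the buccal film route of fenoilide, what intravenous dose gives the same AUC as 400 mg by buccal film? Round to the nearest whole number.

Systemic exposure from an extravascular dose = F × D_ev, so the equivalent IV dose is F × D_ev.
D_iv = F × D_ev = 0.38 × 400 = 152 mg

D_iv = 152 mg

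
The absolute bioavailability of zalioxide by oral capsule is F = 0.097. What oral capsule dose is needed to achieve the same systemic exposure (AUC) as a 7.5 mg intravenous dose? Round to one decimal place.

D_oral = 77.3 mg

For equal systemic exposure: F × D_ev = D_iv
D_ev = D_iv / F = 7.5 / 0.097 = 77.3196 mg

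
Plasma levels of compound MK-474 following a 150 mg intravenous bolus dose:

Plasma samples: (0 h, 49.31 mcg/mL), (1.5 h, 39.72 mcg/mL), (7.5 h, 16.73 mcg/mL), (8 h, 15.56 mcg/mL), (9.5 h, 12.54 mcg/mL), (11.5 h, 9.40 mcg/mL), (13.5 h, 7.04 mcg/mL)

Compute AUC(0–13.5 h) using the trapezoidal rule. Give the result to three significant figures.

AUC = 304 mcg/mL·h

Trapezoidal AUC_0→13.5:
  [0→1.5]: (49.31+39.72)/2 × 1.5 = 66.7725
  [1.5→7.5]: (39.72+16.73)/2 × 6 = 169.35
  [7.5→8]: (16.73+15.56)/2 × 0.5 = 8.0725
  [8→9.5]: (15.56+12.54)/2 × 1.5 = 21.075
  [9.5→11.5]: (12.54+9.40)/2 × 2 = 21.94
  [11.5→13.5]: (9.40+7.04)/2 × 2 = 16.44
  Sum = 303.65 mcg/mL·h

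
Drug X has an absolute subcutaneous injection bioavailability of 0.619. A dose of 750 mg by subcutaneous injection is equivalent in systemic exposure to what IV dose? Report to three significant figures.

Systemic exposure from an extravascular dose = F × D_ev, so the equivalent IV dose is F × D_ev.
D_iv = F × D_ev = 0.619 × 750 = 464.25 mg

D_iv = 464 mg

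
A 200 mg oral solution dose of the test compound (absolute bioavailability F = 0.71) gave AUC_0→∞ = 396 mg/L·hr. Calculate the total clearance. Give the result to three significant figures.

CL = 0.359 L/hr

CL = F × Dose / AUC_0→∞
   = 0.71 × 200 / 396 = 0.358586 L/hr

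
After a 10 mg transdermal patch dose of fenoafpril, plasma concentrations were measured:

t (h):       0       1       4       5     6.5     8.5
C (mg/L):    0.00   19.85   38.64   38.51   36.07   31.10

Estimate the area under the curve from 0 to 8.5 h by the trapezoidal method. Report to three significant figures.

AUC = 259 mg/L·h

Trapezoidal AUC_0→8.5:
  [0→1]: (0.00+19.85)/2 × 1 = 9.925
  [1→4]: (19.85+38.64)/2 × 3 = 87.735
  [4→5]: (38.64+38.51)/2 × 1 = 38.575
  [5→6.5]: (38.51+36.07)/2 × 1.5 = 55.935
  [6.5→8.5]: (36.07+31.10)/2 × 2 = 67.17
  Sum = 259.34 mg/L·h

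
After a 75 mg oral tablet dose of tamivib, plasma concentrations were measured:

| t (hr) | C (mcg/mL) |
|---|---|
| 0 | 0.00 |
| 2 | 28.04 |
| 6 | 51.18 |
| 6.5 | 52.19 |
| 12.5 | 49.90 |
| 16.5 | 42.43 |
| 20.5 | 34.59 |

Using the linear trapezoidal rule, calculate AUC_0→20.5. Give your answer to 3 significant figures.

AUC = 857 mcg/mL·hr

Trapezoidal AUC_0→20.5:
  [0→2]: (0.00+28.04)/2 × 2 = 28.04
  [2→6]: (28.04+51.18)/2 × 4 = 158.44
  [6→6.5]: (51.18+52.19)/2 × 0.5 = 25.8425
  [6.5→12.5]: (52.19+49.90)/2 × 6 = 306.27
  [12.5→16.5]: (49.90+42.43)/2 × 4 = 184.66
  [16.5→20.5]: (42.43+34.59)/2 × 4 = 154.04
  Sum = 857.2925 mcg/mL·hr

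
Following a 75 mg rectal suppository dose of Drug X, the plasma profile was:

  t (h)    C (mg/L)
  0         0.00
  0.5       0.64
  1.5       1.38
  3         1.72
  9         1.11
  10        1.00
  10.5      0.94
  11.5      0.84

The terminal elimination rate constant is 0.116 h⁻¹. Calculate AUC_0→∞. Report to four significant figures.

AUC = 21.66 mg/L·h

Trapezoidal AUC_0→11.5:
  [0→0.5]: (0.00+0.64)/2 × 0.5 = 0.16
  [0.5→1.5]: (0.64+1.38)/2 × 1 = 1.01
  [1.5→3]: (1.38+1.72)/2 × 1.5 = 2.325
  [3→9]: (1.72+1.11)/2 × 6 = 8.49
  [9→10]: (1.11+1.00)/2 × 1 = 1.055
  [10→10.5]: (1.00+0.94)/2 × 0.5 = 0.485
  [10.5→11.5]: (0.94+0.84)/2 × 1 = 0.89
  Sum = 14.415 mg/L·h
Extrapolated tail: C_last / k_e = 0.84 / 0.116 = 7.241
AUC_0→∞ = 14.415 + 7.241 = 21.656 mg/L·h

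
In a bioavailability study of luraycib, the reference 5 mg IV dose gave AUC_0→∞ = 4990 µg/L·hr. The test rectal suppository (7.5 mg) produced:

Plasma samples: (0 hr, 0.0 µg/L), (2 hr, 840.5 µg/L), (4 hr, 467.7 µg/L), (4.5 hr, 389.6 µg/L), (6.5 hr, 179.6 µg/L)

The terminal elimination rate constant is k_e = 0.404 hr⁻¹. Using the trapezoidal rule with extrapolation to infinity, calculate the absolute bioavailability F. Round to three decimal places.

Trapezoidal AUC_0→6.5 (rectal suppository):
  [0→2]: (0.0+840.5)/2 × 2 = 840.5
  [2→4]: (840.5+467.7)/2 × 2 = 1308.2
  [4→4.5]: (467.7+389.6)/2 × 0.5 = 214.325
  [4.5→6.5]: (389.6+179.6)/2 × 2 = 569.2
  Sum = 2932.225 µg/L·hr
Tail: C_last/k_e = 179.6/0.404 = 444.554
AUC_0→∞ (rectal suppository) = 2932.225 + 444.554 = 3376.779 µg/L·hr
F = (AUC_ev/D_ev)/(AUC_iv/D_iv) = (3376.779/7.5)/(4990/5) = 450.2372/998 = 0.4511

F = 0.451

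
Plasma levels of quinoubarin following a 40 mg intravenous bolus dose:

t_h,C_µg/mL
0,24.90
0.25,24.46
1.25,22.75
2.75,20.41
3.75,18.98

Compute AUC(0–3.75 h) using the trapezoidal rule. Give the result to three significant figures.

Trapezoidal AUC_0→3.75:
  [0→0.25]: (24.90+24.46)/2 × 0.25 = 6.17
  [0.25→1.25]: (24.46+22.75)/2 × 1 = 23.605
  [1.25→2.75]: (22.75+20.41)/2 × 1.5 = 32.37
  [2.75→3.75]: (20.41+18.98)/2 × 1 = 19.695
  Sum = 81.84 µg/mL·h

AUC = 81.8 µg/mL·h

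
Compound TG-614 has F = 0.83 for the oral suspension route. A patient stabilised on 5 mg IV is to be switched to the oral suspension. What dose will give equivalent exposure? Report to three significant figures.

For equal systemic exposure: F × D_ev = D_iv
D_ev = D_iv / F = 5 / 0.83 = 6.0241 mg

D_oral = 6.02 mg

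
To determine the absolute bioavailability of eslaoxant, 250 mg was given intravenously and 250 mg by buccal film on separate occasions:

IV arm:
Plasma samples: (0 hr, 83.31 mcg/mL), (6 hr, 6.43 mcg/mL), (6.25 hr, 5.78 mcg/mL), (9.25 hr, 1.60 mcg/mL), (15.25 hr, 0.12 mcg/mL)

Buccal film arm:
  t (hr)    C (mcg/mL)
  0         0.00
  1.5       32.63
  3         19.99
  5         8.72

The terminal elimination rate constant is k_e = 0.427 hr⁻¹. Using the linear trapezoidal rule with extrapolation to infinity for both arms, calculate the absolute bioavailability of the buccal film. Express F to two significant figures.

F = 0.39

Trapezoidal AUC_0→15.25 (IV):
  [0→6]: (83.31+6.43)/2 × 6 = 269.22
  [6→6.25]: (6.43+5.78)/2 × 0.25 = 1.52625
  [6.25→9.25]: (5.78+1.60)/2 × 3 = 11.07
  [9.25→15.25]: (1.60+0.12)/2 × 6 = 5.16
  Sum = 286.97625 mcg/mL·hr
IV tail: 0.12/0.427 = 0.281; AUC_iv,0→∞ = 286.97625 + 0.281 = 287.25725 mcg/mL·hr
Trapezoidal AUC_0→5 (buccal film):
  [0→1.5]: (0.00+32.63)/2 × 1.5 = 24.4725
  [1.5→3]: (32.63+19.99)/2 × 1.5 = 39.465
  [3→5]: (19.99+8.72)/2 × 2 = 28.71
  Sum = 92.6475 mcg/mL·hr
buccal film tail: 8.72/0.427 = 20.422; AUC_ev,0→∞ = 92.6475 + 20.422 = 113.0695 mcg/mL·hr
F = (AUC_ev/D_ev)/(AUC_iv/D_iv) = (113.0695/250)/(287.25725/250) = 0.452278/1.149029 = 0.3936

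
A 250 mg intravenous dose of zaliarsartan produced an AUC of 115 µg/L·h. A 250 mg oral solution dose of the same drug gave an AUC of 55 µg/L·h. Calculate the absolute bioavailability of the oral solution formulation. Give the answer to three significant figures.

F = 0.478

F = (AUC_ev / D_ev) / (AUC_iv / D_iv)
  = (55/250) / (115/250)
  = 0.22 / 0.46 = 0.4783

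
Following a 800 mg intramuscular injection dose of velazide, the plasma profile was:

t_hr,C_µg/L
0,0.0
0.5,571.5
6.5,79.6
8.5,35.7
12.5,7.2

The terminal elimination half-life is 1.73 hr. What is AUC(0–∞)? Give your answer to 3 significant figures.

AUC = 2320 µg/L·hr

Trapezoidal AUC_0→12.5:
  [0→0.5]: (0.0+571.5)/2 × 0.5 = 142.875
  [0.5→6.5]: (571.5+79.6)/2 × 6 = 1953.3
  [6.5→8.5]: (79.6+35.7)/2 × 2 = 115.3
  [8.5→12.5]: (35.7+7.2)/2 × 4 = 85.8
  Sum = 2297.275 µg/L·hr
k_e = ln2 / t½ = 0.693147 / 1.73 = 0.4007 hr^-1
Extrapolated tail: C_last / k_e = 7.2 / 0.4007 = 17.969
AUC_0→∞ = 2297.275 + 17.969 = 2315.244 µg/L·hr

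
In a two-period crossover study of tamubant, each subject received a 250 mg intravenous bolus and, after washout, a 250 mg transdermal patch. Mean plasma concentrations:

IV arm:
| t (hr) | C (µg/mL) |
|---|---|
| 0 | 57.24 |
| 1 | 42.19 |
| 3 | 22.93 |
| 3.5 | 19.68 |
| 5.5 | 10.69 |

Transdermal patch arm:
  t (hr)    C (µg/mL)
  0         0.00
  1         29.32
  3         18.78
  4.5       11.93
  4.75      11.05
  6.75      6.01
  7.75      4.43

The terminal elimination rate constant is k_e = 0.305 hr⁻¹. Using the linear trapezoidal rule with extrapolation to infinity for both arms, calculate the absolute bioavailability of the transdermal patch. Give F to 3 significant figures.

Trapezoidal AUC_0→5.5 (IV):
  [0→1]: (57.24+42.19)/2 × 1 = 49.715
  [1→3]: (42.19+22.93)/2 × 2 = 65.12
  [3→3.5]: (22.93+19.68)/2 × 0.5 = 10.6525
  [3.5→5.5]: (19.68+10.69)/2 × 2 = 30.37
  Sum = 155.8575 µg/mL·hr
IV tail: 10.69/0.305 = 35.049; AUC_iv,0→∞ = 155.8575 + 35.049 = 190.9065 µg/mL·hr
Trapezoidal AUC_0→7.75 (transdermal patch):
  [0→1]: (0.00+29.32)/2 × 1 = 14.66
  [1→3]: (29.32+18.78)/2 × 2 = 48.1
  [3→4.5]: (18.78+11.93)/2 × 1.5 = 23.0325
  [4.5→4.75]: (11.93+11.05)/2 × 0.25 = 2.8725
  [4.75→6.75]: (11.05+6.01)/2 × 2 = 17.06
  [6.75→7.75]: (6.01+4.43)/2 × 1 = 5.22
  Sum = 110.945 µg/mL·hr
transdermal patch tail: 4.43/0.305 = 14.525; AUC_ev,0→∞ = 110.945 + 14.525 = 125.47 µg/mL·hr
F = (AUC_ev/D_ev)/(AUC_iv/D_iv) = (125.47/250)/(190.9065/250) = 0.50188/0.763626 = 0.6572

F = 0.657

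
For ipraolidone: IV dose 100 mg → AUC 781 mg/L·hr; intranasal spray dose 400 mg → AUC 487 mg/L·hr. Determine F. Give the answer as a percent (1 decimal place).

F = (AUC_ev / D_ev) / (AUC_iv / D_iv)
  = (487/400) / (781/100)
  = 1.2175 / 7.81 = 0.1559
  = 15.59%

F = 15.6%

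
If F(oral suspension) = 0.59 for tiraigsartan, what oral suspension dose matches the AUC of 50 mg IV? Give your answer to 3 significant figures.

For equal systemic exposure: F × D_ev = D_iv
D_ev = D_iv / F = 50 / 0.59 = 84.7458 mg

D_oral = 84.7 mg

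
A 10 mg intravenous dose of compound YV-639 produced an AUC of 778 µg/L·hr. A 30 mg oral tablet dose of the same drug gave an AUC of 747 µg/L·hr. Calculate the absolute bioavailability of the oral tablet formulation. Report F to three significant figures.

F = 0.320

F = (AUC_ev / D_ev) / (AUC_iv / D_iv)
  = (747/30) / (778/10)
  = 24.9 / 77.8 = 0.3201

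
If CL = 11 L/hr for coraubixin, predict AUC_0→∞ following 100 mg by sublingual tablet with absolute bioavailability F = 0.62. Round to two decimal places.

AUC_0→∞ = F × Dose / CL
        = 0.62 × 100 / 11 = 5.63636 mg/L·hr

AUC = 5.64 mg/L·hr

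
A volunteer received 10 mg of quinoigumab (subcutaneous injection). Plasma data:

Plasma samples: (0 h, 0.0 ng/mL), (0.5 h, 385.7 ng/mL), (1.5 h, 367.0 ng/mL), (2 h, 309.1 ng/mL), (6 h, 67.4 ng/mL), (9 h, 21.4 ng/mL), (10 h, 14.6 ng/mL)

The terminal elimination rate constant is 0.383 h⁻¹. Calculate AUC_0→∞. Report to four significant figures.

Trapezoidal AUC_0→10:
  [0→0.5]: (0.0+385.7)/2 × 0.5 = 96.425
  [0.5→1.5]: (385.7+367.0)/2 × 1 = 376.35
  [1.5→2]: (367.0+309.1)/2 × 0.5 = 169.025
  [2→6]: (309.1+67.4)/2 × 4 = 753.0
  [6→9]: (67.4+21.4)/2 × 3 = 133.2
  [9→10]: (21.4+14.6)/2 × 1 = 18.0
  Sum = 1546.0 ng/mL·h
Extrapolated tail: C_last / k_e = 14.6 / 0.383 = 38.120
AUC_0→∞ = 1546.0 + 38.120 = 1584.12 ng/mL·h

AUC = 1584 ng/mL·h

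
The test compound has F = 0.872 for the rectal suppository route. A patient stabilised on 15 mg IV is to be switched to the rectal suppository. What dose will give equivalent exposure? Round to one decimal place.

For equal systemic exposure: F × D_ev = D_iv
D_ev = D_iv / F = 15 / 0.872 = 17.2018 mg

D_rectal = 17.2 mg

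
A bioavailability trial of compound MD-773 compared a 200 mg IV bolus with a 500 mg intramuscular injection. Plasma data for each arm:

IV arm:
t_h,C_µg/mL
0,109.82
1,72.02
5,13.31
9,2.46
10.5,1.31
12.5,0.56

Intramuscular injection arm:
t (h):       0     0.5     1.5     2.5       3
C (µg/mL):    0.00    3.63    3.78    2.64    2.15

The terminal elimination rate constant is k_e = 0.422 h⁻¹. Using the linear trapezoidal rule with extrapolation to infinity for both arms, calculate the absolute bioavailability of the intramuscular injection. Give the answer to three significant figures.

F = 0.0189

Trapezoidal AUC_0→12.5 (IV):
  [0→1]: (109.82+72.02)/2 × 1 = 90.92
  [1→5]: (72.02+13.31)/2 × 4 = 170.66
  [5→9]: (13.31+2.46)/2 × 4 = 31.54
  [9→10.5]: (2.46+1.31)/2 × 1.5 = 2.8275
  [10.5→12.5]: (1.31+0.56)/2 × 2 = 1.87
  Sum = 297.8175 µg/mL·h
IV tail: 0.56/0.422 = 1.327; AUC_iv,0→∞ = 297.8175 + 1.327 = 299.1445 µg/mL·h
Trapezoidal AUC_0→3 (intramuscular injection):
  [0→0.5]: (0.00+3.63)/2 × 0.5 = 0.9075
  [0.5→1.5]: (3.63+3.78)/2 × 1 = 3.705
  [1.5→2.5]: (3.78+2.64)/2 × 1 = 3.21
  [2.5→3]: (2.64+2.15)/2 × 0.5 = 1.1975
  Sum = 9.02 µg/mL·h
intramuscular injection tail: 2.15/0.422 = 5.095; AUC_ev,0→∞ = 9.02 + 5.095 = 14.115 µg/mL·h
F = (AUC_ev/D_ev)/(AUC_iv/D_iv) = (14.115/500)/(299.1445/200) = 0.02823/1.4957225 = 0.0189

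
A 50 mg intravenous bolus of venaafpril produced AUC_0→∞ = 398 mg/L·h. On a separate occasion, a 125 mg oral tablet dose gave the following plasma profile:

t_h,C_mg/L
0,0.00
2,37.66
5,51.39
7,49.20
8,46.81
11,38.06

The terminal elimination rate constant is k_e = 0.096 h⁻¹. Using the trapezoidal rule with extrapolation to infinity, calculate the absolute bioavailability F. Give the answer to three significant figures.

Trapezoidal AUC_0→11 (oral tablet):
  [0→2]: (0.00+37.66)/2 × 2 = 37.66
  [2→5]: (37.66+51.39)/2 × 3 = 133.575
  [5→7]: (51.39+49.20)/2 × 2 = 100.59
  [7→8]: (49.20+46.81)/2 × 1 = 48.005
  [8→11]: (46.81+38.06)/2 × 3 = 127.305
  Sum = 447.135 mg/L·h
Tail: C_last/k_e = 38.06/0.096 = 396.458
AUC_0→∞ (oral tablet) = 447.135 + 396.458 = 843.593 mg/L·h
F = (AUC_ev/D_ev)/(AUC_iv/D_iv) = (843.593/125)/(398/50) = 6.748744/7.96 = 0.8478

F = 0.848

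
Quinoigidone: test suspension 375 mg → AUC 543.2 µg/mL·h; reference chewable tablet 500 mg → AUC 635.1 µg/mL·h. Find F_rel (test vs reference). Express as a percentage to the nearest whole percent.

F_rel = 114%

F_rel = (AUC_test/D_test) / (AUC_ref/D_ref)
      = (543.2/375) / (635.1/500)
      = 1.44853 / 1.2702 = 1.1404 = 114.04%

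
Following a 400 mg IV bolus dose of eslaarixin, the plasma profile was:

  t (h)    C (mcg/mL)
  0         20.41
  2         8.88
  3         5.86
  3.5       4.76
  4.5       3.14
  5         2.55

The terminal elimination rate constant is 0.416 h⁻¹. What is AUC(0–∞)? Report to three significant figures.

Trapezoidal AUC_0→5:
  [0→2]: (20.41+8.88)/2 × 2 = 29.29
  [2→3]: (8.88+5.86)/2 × 1 = 7.37
  [3→3.5]: (5.86+4.76)/2 × 0.5 = 2.655
  [3.5→4.5]: (4.76+3.14)/2 × 1 = 3.95
  [4.5→5]: (3.14+2.55)/2 × 0.5 = 1.4225
  Sum = 44.6875 mcg/mL·h
Extrapolated tail: C_last / k_e = 2.55 / 0.416 = 6.130
AUC_0→∞ = 44.6875 + 6.130 = 50.8175 mcg/mL·h

AUC = 50.8 mcg/mL·h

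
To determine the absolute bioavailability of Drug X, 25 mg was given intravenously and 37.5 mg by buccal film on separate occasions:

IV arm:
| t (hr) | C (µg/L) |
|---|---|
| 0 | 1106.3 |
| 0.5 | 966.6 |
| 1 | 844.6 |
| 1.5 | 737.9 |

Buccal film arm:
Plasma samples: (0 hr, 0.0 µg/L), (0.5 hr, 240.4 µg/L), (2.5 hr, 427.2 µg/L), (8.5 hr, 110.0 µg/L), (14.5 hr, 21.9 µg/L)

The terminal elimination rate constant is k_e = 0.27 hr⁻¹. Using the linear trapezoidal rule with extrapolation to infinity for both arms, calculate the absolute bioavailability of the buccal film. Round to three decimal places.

F = 0.458

Trapezoidal AUC_0→1.5 (IV):
  [0→0.5]: (1106.3+966.6)/2 × 0.5 = 518.225
  [0.5→1]: (966.6+844.6)/2 × 0.5 = 452.8
  [1→1.5]: (844.6+737.9)/2 × 0.5 = 395.625
  Sum = 1366.65 µg/L·hr
IV tail: 737.9/0.27 = 2732.963; AUC_iv,0→∞ = 1366.65 + 2732.963 = 4099.613 µg/L·hr
Trapezoidal AUC_0→14.5 (buccal film):
  [0→0.5]: (0.0+240.4)/2 × 0.5 = 60.1
  [0.5→2.5]: (240.4+427.2)/2 × 2 = 667.6
  [2.5→8.5]: (427.2+110.0)/2 × 6 = 1611.6
  [8.5→14.5]: (110.0+21.9)/2 × 6 = 395.7
  Sum = 2735.0 µg/L·hr
buccal film tail: 21.9/0.27 = 81.111; AUC_ev,0→∞ = 2735.0 + 81.111 = 2816.111 µg/L·hr
F = (AUC_ev/D_ev)/(AUC_iv/D_iv) = (2816.111/37.5)/(4099.613/25) = 75.0963/163.98452 = 0.4579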